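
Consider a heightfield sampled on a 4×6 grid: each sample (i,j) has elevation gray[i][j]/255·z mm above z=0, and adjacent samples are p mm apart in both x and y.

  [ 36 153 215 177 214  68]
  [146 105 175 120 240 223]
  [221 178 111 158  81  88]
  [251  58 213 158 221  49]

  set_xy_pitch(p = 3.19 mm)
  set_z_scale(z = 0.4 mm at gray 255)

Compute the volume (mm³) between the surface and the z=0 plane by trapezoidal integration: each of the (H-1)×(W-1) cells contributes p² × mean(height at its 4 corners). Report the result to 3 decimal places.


36.913

height_mm = gray/255 × 0.4; cell vol = 3.19² × mean(4 corners)
unit = 3.19² × 0.4 / (4×255) = 0.00399063 mm³ per gray-sum
row 0: Σ corner-gray over 5 cells = 3271  → 13.0533
row 1: Σ corner-gray over 5 cells = 3014  → 12.0278
row 2: Σ corner-gray over 5 cells = 2965  → 11.8322
Σ rows: total corner-gray = 9250  → 36.9133 mm³


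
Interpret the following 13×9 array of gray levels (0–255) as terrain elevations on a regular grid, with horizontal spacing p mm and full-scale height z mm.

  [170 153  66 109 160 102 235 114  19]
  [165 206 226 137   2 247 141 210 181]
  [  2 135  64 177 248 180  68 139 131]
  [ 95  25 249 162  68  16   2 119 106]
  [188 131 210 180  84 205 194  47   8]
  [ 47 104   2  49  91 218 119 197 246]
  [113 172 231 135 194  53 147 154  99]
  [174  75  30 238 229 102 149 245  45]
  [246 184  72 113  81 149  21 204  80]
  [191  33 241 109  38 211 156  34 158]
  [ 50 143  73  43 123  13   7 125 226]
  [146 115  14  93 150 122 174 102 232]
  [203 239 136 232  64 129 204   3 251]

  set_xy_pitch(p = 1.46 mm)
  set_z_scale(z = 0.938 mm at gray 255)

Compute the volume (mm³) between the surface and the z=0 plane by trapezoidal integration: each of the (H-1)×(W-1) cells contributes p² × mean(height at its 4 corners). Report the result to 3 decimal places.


96.814

height_mm = gray/255 × 0.938; cell vol = 1.46² × mean(4 corners)
unit = 1.46² × 0.938 / (4×255) = 0.00196024 mm³ per gray-sum
row 0: Σ corner-gray over 8 cells = 4751  → 9.3131
row 1: Σ corner-gray over 8 cells = 4839  → 9.4856
row 2: Σ corner-gray over 8 cells = 3638  → 7.1313
row 3: Σ corner-gray over 8 cells = 3781  → 7.4117
row 4: Σ corner-gray over 8 cells = 4151  → 8.1369
row 5: Σ corner-gray over 8 cells = 4237  → 8.3055
row 6: Σ corner-gray over 8 cells = 4739  → 9.2896
row 7: Σ corner-gray over 8 cells = 4329  → 8.4859
row 8: Σ corner-gray over 8 cells = 3967  → 7.7763
row 9: Σ corner-gray over 8 cells = 3323  → 6.5139
row 10: Σ corner-gray over 8 cells = 3248  → 6.3668
row 11: Σ corner-gray over 8 cells = 4386  → 8.5976
Σ rows: total corner-gray = 49389  → 96.8141 mm³


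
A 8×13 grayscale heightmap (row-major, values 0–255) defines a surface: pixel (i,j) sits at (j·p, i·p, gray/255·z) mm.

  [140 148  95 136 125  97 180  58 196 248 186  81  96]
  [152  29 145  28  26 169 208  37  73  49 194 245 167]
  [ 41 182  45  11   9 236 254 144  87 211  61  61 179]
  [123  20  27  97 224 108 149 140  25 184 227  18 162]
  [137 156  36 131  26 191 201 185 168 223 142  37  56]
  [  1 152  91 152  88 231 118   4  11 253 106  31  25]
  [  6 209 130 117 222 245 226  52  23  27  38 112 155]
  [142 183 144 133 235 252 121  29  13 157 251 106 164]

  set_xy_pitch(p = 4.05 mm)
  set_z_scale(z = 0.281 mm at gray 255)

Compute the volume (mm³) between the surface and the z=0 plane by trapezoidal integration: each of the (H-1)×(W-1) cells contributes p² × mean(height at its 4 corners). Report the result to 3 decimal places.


height_mm = gray/255 × 0.281; cell vol = 4.05² × mean(4 corners)
unit = 4.05² × 0.281 / (4×255) = 0.00451873 mm³ per gray-sum
row 0: Σ corner-gray over 12 cells = 6061  → 27.3880
row 1: Σ corner-gray over 12 cells = 5547  → 25.0654
row 2: Σ corner-gray over 12 cells = 5545  → 25.0563
row 3: Σ corner-gray over 12 cells = 5908  → 26.6966
row 4: Σ corner-gray over 12 cells = 5685  → 25.6890
row 5: Σ corner-gray over 12 cells = 5463  → 24.6858
row 6: Σ corner-gray over 12 cells = 6517  → 29.4485
Σ rows: total corner-gray = 40726  → 184.0297 mm³

184.030


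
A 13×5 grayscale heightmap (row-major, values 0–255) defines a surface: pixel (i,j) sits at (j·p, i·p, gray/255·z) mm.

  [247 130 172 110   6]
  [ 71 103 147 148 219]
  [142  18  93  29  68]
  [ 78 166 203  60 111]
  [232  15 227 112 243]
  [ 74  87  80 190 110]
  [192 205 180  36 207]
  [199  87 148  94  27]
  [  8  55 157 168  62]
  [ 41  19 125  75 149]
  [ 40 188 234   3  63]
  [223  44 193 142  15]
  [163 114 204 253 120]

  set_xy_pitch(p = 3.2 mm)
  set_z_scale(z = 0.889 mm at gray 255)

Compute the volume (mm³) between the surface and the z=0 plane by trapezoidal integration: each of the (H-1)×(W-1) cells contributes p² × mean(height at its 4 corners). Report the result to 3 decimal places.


205.040

height_mm = gray/255 × 0.889; cell vol = 3.2² × mean(4 corners)
unit = 3.2² × 0.889 / (4×255) = 0.00892486 mm³ per gray-sum
row 0: Σ corner-gray over 4 cells = 2163  → 19.3045
row 1: Σ corner-gray over 4 cells = 1576  → 14.0656
row 2: Σ corner-gray over 4 cells = 1537  → 13.7175
row 3: Σ corner-gray over 4 cells = 2230  → 19.9024
row 4: Σ corner-gray over 4 cells = 2081  → 18.5726
row 5: Σ corner-gray over 4 cells = 2139  → 19.0903
row 6: Σ corner-gray over 4 cells = 2125  → 18.9653
row 7: Σ corner-gray over 4 cells = 1714  → 15.2972
row 8: Σ corner-gray over 4 cells = 1458  → 13.0124
row 9: Σ corner-gray over 4 cells = 1581  → 14.1102
row 10: Σ corner-gray over 4 cells = 1949  → 17.3946
row 11: Σ corner-gray over 4 cells = 2421  → 21.6071
Σ rows: total corner-gray = 22974  → 205.0398 mm³


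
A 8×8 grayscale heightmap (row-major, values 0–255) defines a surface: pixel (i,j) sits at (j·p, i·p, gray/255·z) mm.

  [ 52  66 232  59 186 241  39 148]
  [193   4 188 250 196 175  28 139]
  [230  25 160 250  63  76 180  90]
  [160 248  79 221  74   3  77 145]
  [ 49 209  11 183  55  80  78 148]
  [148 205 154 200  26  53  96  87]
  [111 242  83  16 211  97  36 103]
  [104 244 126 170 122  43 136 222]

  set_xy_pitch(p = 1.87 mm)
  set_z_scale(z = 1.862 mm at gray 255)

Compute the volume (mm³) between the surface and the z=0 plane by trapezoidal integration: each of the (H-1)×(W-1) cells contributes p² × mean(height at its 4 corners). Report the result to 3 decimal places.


height_mm = gray/255 × 1.862; cell vol = 1.87² × mean(4 corners)
unit = 1.87² × 1.862 / (4×255) = 0.00638356 mm³ per gray-sum
row 0: Σ corner-gray over 7 cells = 3860  → 24.6405
row 1: Σ corner-gray over 7 cells = 3842  → 24.5256
row 2: Σ corner-gray over 7 cells = 3537  → 22.5786
row 3: Σ corner-gray over 7 cells = 3138  → 20.0316
row 4: Σ corner-gray over 7 cells = 3132  → 19.9933
row 5: Σ corner-gray over 7 cells = 3287  → 20.9828
row 6: Σ corner-gray over 7 cells = 3592  → 22.9297
Σ rows: total corner-gray = 24388  → 155.6822 mm³

155.682


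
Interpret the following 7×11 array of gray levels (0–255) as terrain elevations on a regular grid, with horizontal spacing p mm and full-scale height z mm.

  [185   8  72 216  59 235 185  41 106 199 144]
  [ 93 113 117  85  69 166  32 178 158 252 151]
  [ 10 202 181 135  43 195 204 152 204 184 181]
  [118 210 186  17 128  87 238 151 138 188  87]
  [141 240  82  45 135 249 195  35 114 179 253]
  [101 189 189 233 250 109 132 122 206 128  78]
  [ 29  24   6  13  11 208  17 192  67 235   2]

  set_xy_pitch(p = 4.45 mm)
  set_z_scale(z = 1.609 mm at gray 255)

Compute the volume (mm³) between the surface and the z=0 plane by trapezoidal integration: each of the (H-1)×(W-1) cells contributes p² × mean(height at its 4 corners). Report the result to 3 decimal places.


1060.637

height_mm = gray/255 × 1.609; cell vol = 4.45² × mean(4 corners)
unit = 4.45² × 1.609 / (4×255) = 0.0312375 mm³ per gray-sum
row 0: Σ corner-gray over 10 cells = 5155  → 161.0292
row 1: Σ corner-gray over 10 cells = 5775  → 180.3964
row 2: Σ corner-gray over 10 cells = 6082  → 189.9863
row 3: Σ corner-gray over 10 cells = 5833  → 182.2082
row 4: Σ corner-gray over 10 cells = 6237  → 194.8281
row 5: Σ corner-gray over 10 cells = 4872  → 152.1890
Σ rows: total corner-gray = 33954  → 1060.6372 mm³


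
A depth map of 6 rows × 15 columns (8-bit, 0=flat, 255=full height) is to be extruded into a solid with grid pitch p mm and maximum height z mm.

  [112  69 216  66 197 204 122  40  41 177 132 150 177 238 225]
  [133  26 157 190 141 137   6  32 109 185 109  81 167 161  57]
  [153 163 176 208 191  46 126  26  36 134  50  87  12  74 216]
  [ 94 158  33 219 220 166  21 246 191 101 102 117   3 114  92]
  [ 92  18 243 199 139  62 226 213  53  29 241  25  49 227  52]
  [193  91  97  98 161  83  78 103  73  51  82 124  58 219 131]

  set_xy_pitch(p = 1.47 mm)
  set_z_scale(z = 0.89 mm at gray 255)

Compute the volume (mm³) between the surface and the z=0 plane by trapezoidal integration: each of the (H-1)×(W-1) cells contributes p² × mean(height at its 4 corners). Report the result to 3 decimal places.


63.566

height_mm = gray/255 × 0.89; cell vol = 1.47² × mean(4 corners)
unit = 1.47² × 0.89 / (4×255) = 0.00188549 mm³ per gray-sum
row 0: Σ corner-gray over 14 cells = 7187  → 13.5510
row 1: Σ corner-gray over 14 cells = 6219  → 11.7259
row 2: Σ corner-gray over 14 cells = 6595  → 12.4348
row 3: Σ corner-gray over 14 cells = 7160  → 13.5001
row 4: Σ corner-gray over 14 cells = 6552  → 12.3537
Σ rows: total corner-gray = 33713  → 63.5656 mm³


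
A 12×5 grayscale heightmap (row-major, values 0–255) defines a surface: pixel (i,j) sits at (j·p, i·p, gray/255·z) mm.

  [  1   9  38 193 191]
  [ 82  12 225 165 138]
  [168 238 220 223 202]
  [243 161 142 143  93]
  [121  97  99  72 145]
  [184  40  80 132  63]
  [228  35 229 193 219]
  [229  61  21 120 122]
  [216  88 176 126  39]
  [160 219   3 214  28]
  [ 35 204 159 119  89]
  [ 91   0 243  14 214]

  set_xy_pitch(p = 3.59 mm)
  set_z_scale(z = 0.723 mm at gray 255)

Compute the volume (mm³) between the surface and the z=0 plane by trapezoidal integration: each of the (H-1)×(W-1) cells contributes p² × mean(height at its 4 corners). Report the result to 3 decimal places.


211.603

height_mm = gray/255 × 0.723; cell vol = 3.59² × mean(4 corners)
unit = 3.59² × 0.723 / (4×255) = 0.00913539 mm³ per gray-sum
row 0: Σ corner-gray over 4 cells = 1696  → 15.4936
row 1: Σ corner-gray over 4 cells = 2756  → 25.1771
row 2: Σ corner-gray over 4 cells = 2960  → 27.0408
row 3: Σ corner-gray over 4 cells = 2030  → 18.5448
row 4: Σ corner-gray over 4 cells = 1553  → 14.1873
row 5: Σ corner-gray over 4 cells = 2112  → 19.2939
row 6: Σ corner-gray over 4 cells = 2116  → 19.3305
row 7: Σ corner-gray over 4 cells = 1790  → 16.3523
row 8: Σ corner-gray over 4 cells = 2095  → 19.1386
row 9: Σ corner-gray over 4 cells = 2148  → 19.6228
row 10: Σ corner-gray over 4 cells = 1907  → 17.4212
Σ rows: total corner-gray = 23163  → 211.6030 mm³


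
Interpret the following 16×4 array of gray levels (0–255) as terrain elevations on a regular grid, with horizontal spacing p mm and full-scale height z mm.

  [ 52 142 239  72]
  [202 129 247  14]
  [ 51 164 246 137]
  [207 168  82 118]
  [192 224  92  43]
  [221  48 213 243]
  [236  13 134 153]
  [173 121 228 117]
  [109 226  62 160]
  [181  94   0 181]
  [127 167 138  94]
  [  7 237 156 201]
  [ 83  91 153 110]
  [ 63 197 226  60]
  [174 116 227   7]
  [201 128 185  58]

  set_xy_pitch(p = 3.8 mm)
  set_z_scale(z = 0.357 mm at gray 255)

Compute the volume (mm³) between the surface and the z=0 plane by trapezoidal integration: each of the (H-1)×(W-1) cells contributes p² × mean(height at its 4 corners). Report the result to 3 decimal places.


height_mm = gray/255 × 0.357; cell vol = 3.8² × mean(4 corners)
unit = 3.8² × 0.357 / (4×255) = 0.005054 mm³ per gray-sum
row 0: Σ corner-gray over 3 cells = 1854  → 9.3701
row 1: Σ corner-gray over 3 cells = 1976  → 9.9867
row 2: Σ corner-gray over 3 cells = 1833  → 9.2640
row 3: Σ corner-gray over 3 cells = 1692  → 8.5514
row 4: Σ corner-gray over 3 cells = 1853  → 9.3651
row 5: Σ corner-gray over 3 cells = 1669  → 8.4351
row 6: Σ corner-gray over 3 cells = 1671  → 8.4452
row 7: Σ corner-gray over 3 cells = 1833  → 9.2640
row 8: Σ corner-gray over 3 cells = 1395  → 7.0503
row 9: Σ corner-gray over 3 cells = 1381  → 6.9796
row 10: Σ corner-gray over 3 cells = 1825  → 9.2235
row 11: Σ corner-gray over 3 cells = 1675  → 8.4654
row 12: Σ corner-gray over 3 cells = 1650  → 8.3391
row 13: Σ corner-gray over 3 cells = 1836  → 9.2791
row 14: Σ corner-gray over 3 cells = 1752  → 8.8546
Σ rows: total corner-gray = 25895  → 130.8733 mm³

130.873


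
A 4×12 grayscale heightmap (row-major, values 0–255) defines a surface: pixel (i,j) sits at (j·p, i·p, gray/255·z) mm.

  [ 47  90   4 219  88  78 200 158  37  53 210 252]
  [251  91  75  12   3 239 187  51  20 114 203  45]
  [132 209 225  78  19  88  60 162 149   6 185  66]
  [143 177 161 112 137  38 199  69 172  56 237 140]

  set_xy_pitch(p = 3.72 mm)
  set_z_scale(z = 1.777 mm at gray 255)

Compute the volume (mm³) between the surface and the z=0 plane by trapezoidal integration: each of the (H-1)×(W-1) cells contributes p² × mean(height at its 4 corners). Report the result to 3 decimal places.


367.995

height_mm = gray/255 × 1.777; cell vol = 3.72² × mean(4 corners)
unit = 3.72² × 1.777 / (4×255) = 0.0241087 mm³ per gray-sum
row 0: Σ corner-gray over 11 cells = 4859  → 117.1440
row 1: Σ corner-gray over 11 cells = 4846  → 116.8306
row 2: Σ corner-gray over 11 cells = 5559  → 134.0201
Σ rows: total corner-gray = 15264  → 367.9946 mm³


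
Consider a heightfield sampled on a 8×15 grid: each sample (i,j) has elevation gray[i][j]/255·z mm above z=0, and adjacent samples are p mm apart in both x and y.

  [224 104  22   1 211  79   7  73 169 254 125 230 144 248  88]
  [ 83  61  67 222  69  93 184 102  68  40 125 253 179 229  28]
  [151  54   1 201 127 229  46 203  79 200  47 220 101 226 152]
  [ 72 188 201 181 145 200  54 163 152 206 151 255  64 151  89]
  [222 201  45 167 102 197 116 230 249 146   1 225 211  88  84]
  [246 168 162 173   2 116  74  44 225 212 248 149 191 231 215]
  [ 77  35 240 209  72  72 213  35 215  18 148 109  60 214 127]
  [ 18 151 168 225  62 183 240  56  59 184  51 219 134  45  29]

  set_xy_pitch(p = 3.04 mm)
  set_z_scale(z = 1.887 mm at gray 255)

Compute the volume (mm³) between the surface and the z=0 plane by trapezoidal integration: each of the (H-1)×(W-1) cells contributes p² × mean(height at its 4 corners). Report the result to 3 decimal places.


939.290

height_mm = gray/255 × 1.887; cell vol = 3.04² × mean(4 corners)
unit = 3.04² × 1.887 / (4×255) = 0.017097 mm³ per gray-sum
row 0: Σ corner-gray over 14 cells = 7141  → 122.0894
row 1: Σ corner-gray over 14 cells = 7266  → 124.2265
row 2: Σ corner-gray over 14 cells = 8154  → 139.4086
row 3: Σ corner-gray over 14 cells = 8645  → 147.8032
row 4: Σ corner-gray over 14 cells = 8713  → 148.9658
row 5: Σ corner-gray over 14 cells = 7935  → 135.6644
row 6: Σ corner-gray over 14 cells = 7085  → 121.1320
Σ rows: total corner-gray = 54939  → 939.2899 mm³


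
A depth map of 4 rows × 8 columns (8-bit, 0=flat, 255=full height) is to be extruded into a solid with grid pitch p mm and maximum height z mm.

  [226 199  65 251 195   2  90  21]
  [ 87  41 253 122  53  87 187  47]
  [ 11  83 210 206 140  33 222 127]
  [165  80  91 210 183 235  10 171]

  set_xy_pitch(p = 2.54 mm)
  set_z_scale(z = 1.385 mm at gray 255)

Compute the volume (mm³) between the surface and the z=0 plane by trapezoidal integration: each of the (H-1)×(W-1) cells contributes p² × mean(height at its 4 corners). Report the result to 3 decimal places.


95.461

height_mm = gray/255 × 1.385; cell vol = 2.54² × mean(4 corners)
unit = 2.54² × 1.385 / (4×255) = 0.00876026 mm³ per gray-sum
row 0: Σ corner-gray over 7 cells = 3471  → 30.4069
row 1: Σ corner-gray over 7 cells = 3546  → 31.0639
row 2: Σ corner-gray over 7 cells = 3880  → 33.9898
Σ rows: total corner-gray = 10897  → 95.4606 mm³


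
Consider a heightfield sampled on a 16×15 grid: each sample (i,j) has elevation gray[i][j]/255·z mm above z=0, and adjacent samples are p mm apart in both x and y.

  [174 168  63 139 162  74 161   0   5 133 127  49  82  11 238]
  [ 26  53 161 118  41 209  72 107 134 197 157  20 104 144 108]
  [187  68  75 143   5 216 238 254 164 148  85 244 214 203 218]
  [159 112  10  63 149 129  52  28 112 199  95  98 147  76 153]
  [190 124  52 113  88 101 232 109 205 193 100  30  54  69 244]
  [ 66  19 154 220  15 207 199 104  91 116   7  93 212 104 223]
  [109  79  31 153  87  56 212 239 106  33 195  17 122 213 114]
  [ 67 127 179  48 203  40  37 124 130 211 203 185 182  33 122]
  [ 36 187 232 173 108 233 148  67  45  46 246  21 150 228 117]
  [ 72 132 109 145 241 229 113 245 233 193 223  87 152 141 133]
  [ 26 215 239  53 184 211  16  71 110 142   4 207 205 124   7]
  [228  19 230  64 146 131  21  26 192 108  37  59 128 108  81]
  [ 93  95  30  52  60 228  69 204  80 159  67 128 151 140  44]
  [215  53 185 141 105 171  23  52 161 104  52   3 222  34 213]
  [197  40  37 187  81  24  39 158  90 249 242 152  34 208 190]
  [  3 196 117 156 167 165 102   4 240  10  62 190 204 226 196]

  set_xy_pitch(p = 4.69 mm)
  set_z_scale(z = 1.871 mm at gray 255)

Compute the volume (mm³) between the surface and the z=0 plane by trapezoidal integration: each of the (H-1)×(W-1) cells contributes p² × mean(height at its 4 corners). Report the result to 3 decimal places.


height_mm = gray/255 × 1.871; cell vol = 4.69² × mean(4 corners)
unit = 4.69² × 1.871 / (4×255) = 0.0403477 mm³ per gray-sum
row 0: Σ corner-gray over 14 cells = 5928  → 239.1815
row 1: Σ corner-gray over 14 cells = 7687  → 310.1531
row 2: Σ corner-gray over 14 cells = 7371  → 297.4033
row 3: Σ corner-gray over 14 cells = 6226  → 251.2051
row 4: Σ corner-gray over 14 cells = 6745  → 272.1456
row 5: Σ corner-gray over 14 cells = 6680  → 269.5230
row 6: Σ corner-gray over 14 cells = 6902  → 278.4802
row 7: Σ corner-gray over 14 cells = 7514  → 303.1730
row 8: Σ corner-gray over 14 cells = 8612  → 347.4748
row 9: Σ corner-gray over 14 cells = 8286  → 334.3214
row 10: Σ corner-gray over 14 cells = 6442  → 259.9202
row 11: Σ corner-gray over 14 cells = 5910  → 238.4552
row 12: Σ corner-gray over 14 cells = 6103  → 246.2423
row 13: Σ corner-gray over 14 cells = 6509  → 262.6235
row 14: Σ corner-gray over 14 cells = 7346  → 296.3946
Σ rows: total corner-gray = 104261  → 4206.6966 mm³

4206.697


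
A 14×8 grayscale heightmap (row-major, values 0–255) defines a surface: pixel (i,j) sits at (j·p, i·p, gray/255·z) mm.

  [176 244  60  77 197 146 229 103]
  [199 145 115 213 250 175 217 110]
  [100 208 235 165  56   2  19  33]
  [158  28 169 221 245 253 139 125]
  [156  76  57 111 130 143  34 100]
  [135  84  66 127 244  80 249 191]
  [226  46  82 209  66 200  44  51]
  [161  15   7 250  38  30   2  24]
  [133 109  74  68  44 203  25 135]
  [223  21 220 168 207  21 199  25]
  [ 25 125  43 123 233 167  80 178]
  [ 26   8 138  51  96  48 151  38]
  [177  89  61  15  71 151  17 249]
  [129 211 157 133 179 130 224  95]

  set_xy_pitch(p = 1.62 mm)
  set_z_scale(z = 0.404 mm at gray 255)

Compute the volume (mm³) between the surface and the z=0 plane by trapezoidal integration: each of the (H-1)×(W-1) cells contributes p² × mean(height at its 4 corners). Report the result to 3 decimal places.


height_mm = gray/255 × 0.404; cell vol = 1.62² × mean(4 corners)
unit = 1.62² × 0.404 / (4×255) = 0.00103947 mm³ per gray-sum
row 0: Σ corner-gray over 7 cells = 4724  → 4.9104
row 1: Σ corner-gray over 7 cells = 4042  → 4.2015
row 2: Σ corner-gray over 7 cells = 3896  → 4.0498
row 3: Σ corner-gray over 7 cells = 3751  → 3.8990
row 4: Σ corner-gray over 7 cells = 3384  → 3.5176
row 5: Σ corner-gray over 7 cells = 3597  → 3.7390
row 6: Σ corner-gray over 7 cells = 2440  → 2.5363
row 7: Σ corner-gray over 7 cells = 2183  → 2.2692
row 8: Σ corner-gray over 7 cells = 3234  → 3.3616
row 9: Σ corner-gray over 7 cells = 3665  → 3.8097
row 10: Σ corner-gray over 7 cells = 2793  → 2.9032
row 11: Σ corner-gray over 7 cells = 2282  → 2.3721
row 12: Σ corner-gray over 7 cells = 3526  → 3.6652
Σ rows: total corner-gray = 43517  → 45.2345 mm³

45.235


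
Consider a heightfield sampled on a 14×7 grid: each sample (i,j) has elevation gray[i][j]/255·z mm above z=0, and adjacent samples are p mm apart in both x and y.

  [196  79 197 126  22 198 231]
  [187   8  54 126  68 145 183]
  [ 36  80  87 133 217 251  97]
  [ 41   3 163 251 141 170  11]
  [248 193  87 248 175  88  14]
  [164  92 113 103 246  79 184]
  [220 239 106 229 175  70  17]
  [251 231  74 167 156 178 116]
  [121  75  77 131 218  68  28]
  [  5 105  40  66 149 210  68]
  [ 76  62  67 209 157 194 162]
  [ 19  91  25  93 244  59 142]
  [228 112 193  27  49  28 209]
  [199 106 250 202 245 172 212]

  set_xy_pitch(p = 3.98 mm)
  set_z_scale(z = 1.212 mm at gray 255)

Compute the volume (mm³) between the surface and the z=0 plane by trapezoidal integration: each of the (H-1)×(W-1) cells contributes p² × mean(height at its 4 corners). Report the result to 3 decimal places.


761.656

height_mm = gray/255 × 1.212; cell vol = 3.98² × mean(4 corners)
unit = 3.98² × 1.212 / (4×255) = 0.0188221 mm³ per gray-sum
row 0: Σ corner-gray over 6 cells = 2843  → 53.5113
row 1: Σ corner-gray over 6 cells = 2841  → 53.4736
row 2: Σ corner-gray over 6 cells = 3177  → 59.7979
row 3: Σ corner-gray over 6 cells = 3352  → 63.0918
row 4: Σ corner-gray over 6 cells = 3458  → 65.0869
row 5: Σ corner-gray over 6 cells = 3489  → 65.6704
row 6: Σ corner-gray over 6 cells = 3854  → 72.5405
row 7: Σ corner-gray over 6 cells = 3266  → 61.4731
row 8: Σ corner-gray over 6 cells = 2500  → 47.0553
row 9: Σ corner-gray over 6 cells = 2829  → 53.2478
row 10: Σ corner-gray over 6 cells = 2801  → 52.7208
row 11: Σ corner-gray over 6 cells = 2440  → 45.9260
row 12: Σ corner-gray over 6 cells = 3616  → 68.0608
Σ rows: total corner-gray = 40466  → 761.6560 mm³


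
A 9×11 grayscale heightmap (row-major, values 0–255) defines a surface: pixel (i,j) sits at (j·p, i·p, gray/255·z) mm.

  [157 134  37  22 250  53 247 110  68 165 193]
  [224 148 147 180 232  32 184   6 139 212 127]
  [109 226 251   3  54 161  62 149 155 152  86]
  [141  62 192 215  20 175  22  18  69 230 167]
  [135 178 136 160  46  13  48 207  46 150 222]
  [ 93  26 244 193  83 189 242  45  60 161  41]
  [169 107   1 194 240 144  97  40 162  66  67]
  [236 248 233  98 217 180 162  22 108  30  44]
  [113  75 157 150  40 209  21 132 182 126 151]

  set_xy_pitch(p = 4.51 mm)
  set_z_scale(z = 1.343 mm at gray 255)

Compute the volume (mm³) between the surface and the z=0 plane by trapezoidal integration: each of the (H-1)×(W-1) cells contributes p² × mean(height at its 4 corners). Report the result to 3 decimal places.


1097.491

height_mm = gray/255 × 1.343; cell vol = 4.51² × mean(4 corners)
unit = 4.51² × 1.343 / (4×255) = 0.0267811 mm³ per gray-sum
row 0: Σ corner-gray over 10 cells = 5433  → 145.5019
row 1: Σ corner-gray over 10 cells = 5532  → 148.1532
row 2: Σ corner-gray over 10 cells = 4935  → 132.1649
row 3: Σ corner-gray over 10 cells = 4639  → 124.2377
row 4: Σ corner-gray over 10 cells = 4945  → 132.4327
row 5: Σ corner-gray over 10 cells = 4958  → 132.7809
row 6: Σ corner-gray over 10 cells = 5214  → 139.6368
row 7: Σ corner-gray over 10 cells = 5324  → 142.5827
Σ rows: total corner-gray = 40980  → 1097.4908 mm³


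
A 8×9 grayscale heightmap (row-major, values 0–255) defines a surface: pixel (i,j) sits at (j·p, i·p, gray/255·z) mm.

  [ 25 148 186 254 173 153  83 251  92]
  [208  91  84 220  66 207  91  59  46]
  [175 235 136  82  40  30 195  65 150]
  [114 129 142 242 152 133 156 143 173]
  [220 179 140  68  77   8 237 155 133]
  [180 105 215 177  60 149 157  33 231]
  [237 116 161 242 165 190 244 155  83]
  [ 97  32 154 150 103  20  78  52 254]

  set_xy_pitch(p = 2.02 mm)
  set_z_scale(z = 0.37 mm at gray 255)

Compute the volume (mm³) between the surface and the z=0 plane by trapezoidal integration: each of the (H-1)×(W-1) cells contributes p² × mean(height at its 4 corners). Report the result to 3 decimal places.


45.834

height_mm = gray/255 × 0.37; cell vol = 2.02² × mean(4 corners)
unit = 2.02² × 0.37 / (4×255) = 0.00148015 mm³ per gray-sum
row 0: Σ corner-gray over 8 cells = 4503  → 6.6651
row 1: Σ corner-gray over 8 cells = 3781  → 5.5964
row 2: Σ corner-gray over 8 cells = 4372  → 6.4712
row 3: Σ corner-gray over 8 cells = 4562  → 6.7524
row 4: Σ corner-gray over 8 cells = 4284  → 6.3409
row 5: Σ corner-gray over 8 cells = 5069  → 7.5029
row 6: Σ corner-gray over 8 cells = 4395  → 6.5052
Σ rows: total corner-gray = 30966  → 45.8342 mm³


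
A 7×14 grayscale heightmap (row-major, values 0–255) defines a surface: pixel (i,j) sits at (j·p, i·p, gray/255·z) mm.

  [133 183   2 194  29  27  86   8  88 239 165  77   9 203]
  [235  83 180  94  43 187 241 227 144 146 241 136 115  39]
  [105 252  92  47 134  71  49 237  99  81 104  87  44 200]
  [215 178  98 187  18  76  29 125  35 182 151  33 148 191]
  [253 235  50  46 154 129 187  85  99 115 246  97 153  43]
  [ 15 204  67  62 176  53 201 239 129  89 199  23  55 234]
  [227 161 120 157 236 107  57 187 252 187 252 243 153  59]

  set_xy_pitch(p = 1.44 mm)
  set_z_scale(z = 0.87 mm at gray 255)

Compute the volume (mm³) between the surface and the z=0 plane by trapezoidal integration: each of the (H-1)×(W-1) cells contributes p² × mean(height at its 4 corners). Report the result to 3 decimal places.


height_mm = gray/255 × 0.87; cell vol = 1.44² × mean(4 corners)
unit = 1.44² × 0.87 / (4×255) = 0.00176866 mm³ per gray-sum
row 0: Σ corner-gray over 13 cells = 6498  → 11.4927
row 1: Σ corner-gray over 13 cells = 6847  → 12.1100
row 2: Σ corner-gray over 13 cells = 5825  → 10.3024
row 3: Σ corner-gray over 13 cells = 6414  → 11.3442
row 4: Σ corner-gray over 13 cells = 6731  → 11.9048
row 5: Σ corner-gray over 13 cells = 7753  → 13.7124
Σ rows: total corner-gray = 40068  → 70.8666 mm³

70.867


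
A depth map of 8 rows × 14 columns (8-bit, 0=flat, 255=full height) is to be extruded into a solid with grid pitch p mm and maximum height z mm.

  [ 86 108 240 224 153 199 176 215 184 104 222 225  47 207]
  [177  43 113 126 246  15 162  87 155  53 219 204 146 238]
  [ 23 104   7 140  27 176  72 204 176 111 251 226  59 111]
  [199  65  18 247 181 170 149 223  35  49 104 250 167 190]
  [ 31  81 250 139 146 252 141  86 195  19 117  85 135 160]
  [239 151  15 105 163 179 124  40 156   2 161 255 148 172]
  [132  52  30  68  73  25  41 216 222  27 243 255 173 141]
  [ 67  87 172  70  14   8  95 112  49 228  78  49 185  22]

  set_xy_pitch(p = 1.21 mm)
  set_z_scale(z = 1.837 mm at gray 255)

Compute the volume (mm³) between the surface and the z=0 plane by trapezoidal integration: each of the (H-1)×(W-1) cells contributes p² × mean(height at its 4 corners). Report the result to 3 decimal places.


height_mm = gray/255 × 1.837; cell vol = 1.21² × mean(4 corners)
unit = 1.21² × 1.837 / (4×255) = 0.00263682 mm³ per gray-sum
row 0: Σ corner-gray over 13 cells = 8040  → 21.2000
row 1: Σ corner-gray over 13 cells = 6793  → 17.9119
row 2: Σ corner-gray over 13 cells = 6945  → 18.3127
row 3: Σ corner-gray over 13 cells = 7188  → 18.9534
row 4: Σ corner-gray over 13 cells = 6892  → 18.1729
row 5: Σ corner-gray over 13 cells = 6532  → 17.2237
row 6: Σ corner-gray over 13 cells = 5506  → 14.5183
Σ rows: total corner-gray = 47896  → 126.2929 mm³

126.293


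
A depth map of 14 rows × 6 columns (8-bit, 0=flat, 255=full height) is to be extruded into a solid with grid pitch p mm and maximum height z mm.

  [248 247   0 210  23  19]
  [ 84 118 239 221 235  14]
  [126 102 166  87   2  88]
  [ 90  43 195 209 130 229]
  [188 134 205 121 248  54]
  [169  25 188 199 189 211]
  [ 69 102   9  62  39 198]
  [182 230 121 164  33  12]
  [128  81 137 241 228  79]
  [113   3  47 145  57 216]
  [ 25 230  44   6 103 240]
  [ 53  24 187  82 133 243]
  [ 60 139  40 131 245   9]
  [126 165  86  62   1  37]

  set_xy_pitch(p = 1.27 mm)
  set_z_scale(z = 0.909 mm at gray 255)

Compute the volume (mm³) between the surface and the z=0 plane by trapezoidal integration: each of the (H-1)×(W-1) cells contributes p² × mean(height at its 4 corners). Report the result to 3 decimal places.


height_mm = gray/255 × 0.909; cell vol = 1.27² × mean(4 corners)
unit = 1.27² × 0.909 / (4×255) = 0.00143738 mm³ per gray-sum
row 0: Σ corner-gray over 5 cells = 2951  → 4.2417
row 1: Σ corner-gray over 5 cells = 2652  → 3.8119
row 2: Σ corner-gray over 5 cells = 2401  → 3.4511
row 3: Σ corner-gray over 5 cells = 3131  → 4.5004
row 4: Σ corner-gray over 5 cells = 3240  → 4.6571
row 5: Σ corner-gray over 5 cells = 2273  → 3.2672
row 6: Σ corner-gray over 5 cells = 1981  → 2.8474
row 7: Σ corner-gray over 5 cells = 2871  → 4.1267
row 8: Σ corner-gray over 5 cells = 2414  → 3.4698
row 9: Σ corner-gray over 5 cells = 1864  → 2.6793
row 10: Σ corner-gray over 5 cells = 2179  → 3.1320
row 11: Σ corner-gray over 5 cells = 2327  → 3.3448
row 12: Σ corner-gray over 5 cells = 1970  → 2.8316
Σ rows: total corner-gray = 32254  → 46.3612 mm³

46.361


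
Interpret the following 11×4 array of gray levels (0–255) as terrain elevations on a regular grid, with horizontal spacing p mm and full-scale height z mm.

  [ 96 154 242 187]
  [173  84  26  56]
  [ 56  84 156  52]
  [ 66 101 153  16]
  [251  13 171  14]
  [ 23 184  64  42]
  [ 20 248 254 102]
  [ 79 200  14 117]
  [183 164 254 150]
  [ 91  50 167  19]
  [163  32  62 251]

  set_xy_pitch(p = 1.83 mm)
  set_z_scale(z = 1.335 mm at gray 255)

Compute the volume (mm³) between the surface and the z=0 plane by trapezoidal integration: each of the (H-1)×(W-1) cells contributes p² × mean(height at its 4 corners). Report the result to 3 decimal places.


height_mm = gray/255 × 1.335; cell vol = 1.83² × mean(4 corners)
unit = 1.83² × 1.335 / (4×255) = 0.00438312 mm³ per gray-sum
row 0: Σ corner-gray over 3 cells = 1524  → 6.6799
row 1: Σ corner-gray over 3 cells = 1037  → 4.5453
row 2: Σ corner-gray over 3 cells = 1178  → 5.1633
row 3: Σ corner-gray over 3 cells = 1223  → 5.3606
row 4: Σ corner-gray over 3 cells = 1194  → 5.2334
row 5: Σ corner-gray over 3 cells = 1687  → 7.3943
row 6: Σ corner-gray over 3 cells = 1750  → 7.6705
row 7: Σ corner-gray over 3 cells = 1793  → 7.8589
row 8: Σ corner-gray over 3 cells = 1713  → 7.5083
row 9: Σ corner-gray over 3 cells = 1146  → 5.0231
Σ rows: total corner-gray = 14245  → 62.4375 mm³

62.438


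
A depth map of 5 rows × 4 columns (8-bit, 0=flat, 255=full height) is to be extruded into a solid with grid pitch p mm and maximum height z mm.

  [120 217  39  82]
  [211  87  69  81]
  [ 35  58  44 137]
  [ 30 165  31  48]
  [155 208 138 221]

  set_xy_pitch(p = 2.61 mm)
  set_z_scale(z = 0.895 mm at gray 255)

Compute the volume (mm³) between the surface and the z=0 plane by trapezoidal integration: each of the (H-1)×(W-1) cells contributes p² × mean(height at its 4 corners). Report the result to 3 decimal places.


height_mm = gray/255 × 0.895; cell vol = 2.61² × mean(4 corners)
unit = 2.61² × 0.895 / (4×255) = 0.00597728 mm³ per gray-sum
row 0: Σ corner-gray over 3 cells = 1318  → 7.8781
row 1: Σ corner-gray over 3 cells = 980  → 5.8577
row 2: Σ corner-gray over 3 cells = 846  → 5.0568
row 3: Σ corner-gray over 3 cells = 1538  → 9.1931
Σ rows: total corner-gray = 4682  → 27.9856 mm³

27.986


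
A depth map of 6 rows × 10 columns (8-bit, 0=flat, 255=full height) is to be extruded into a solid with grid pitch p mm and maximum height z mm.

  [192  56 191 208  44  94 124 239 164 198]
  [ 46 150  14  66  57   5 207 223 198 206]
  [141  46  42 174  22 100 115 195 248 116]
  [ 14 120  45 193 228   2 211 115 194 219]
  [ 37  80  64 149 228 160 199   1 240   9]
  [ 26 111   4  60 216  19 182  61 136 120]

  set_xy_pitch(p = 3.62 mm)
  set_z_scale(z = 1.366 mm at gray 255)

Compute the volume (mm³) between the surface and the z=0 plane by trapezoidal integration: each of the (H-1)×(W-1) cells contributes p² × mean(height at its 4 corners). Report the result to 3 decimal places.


height_mm = gray/255 × 1.366; cell vol = 3.62² × mean(4 corners)
unit = 3.62² × 1.366 / (4×255) = 0.0175496 mm³ per gray-sum
row 0: Σ corner-gray over 9 cells = 4722  → 82.8693
row 1: Σ corner-gray over 9 cells = 4233  → 74.2875
row 2: Σ corner-gray over 9 cells = 4590  → 80.5527
row 3: Σ corner-gray over 9 cells = 4737  → 83.1325
row 4: Σ corner-gray over 9 cells = 4012  → 70.4091
Σ rows: total corner-gray = 22294  → 391.2512 mm³

391.251


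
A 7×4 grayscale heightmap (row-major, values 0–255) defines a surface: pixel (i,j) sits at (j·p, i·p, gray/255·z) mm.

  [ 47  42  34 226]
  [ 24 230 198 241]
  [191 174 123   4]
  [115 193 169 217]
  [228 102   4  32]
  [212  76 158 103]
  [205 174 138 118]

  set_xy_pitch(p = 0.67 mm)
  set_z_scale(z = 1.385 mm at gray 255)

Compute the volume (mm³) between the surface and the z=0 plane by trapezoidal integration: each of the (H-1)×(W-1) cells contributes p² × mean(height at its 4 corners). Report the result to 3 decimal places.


height_mm = gray/255 × 1.385; cell vol = 0.67² × mean(4 corners)
unit = 0.67² × 1.385 / (4×255) = 0.000609536 mm³ per gray-sum
row 0: Σ corner-gray over 3 cells = 1546  → 0.9423
row 1: Σ corner-gray over 3 cells = 1910  → 1.1642
row 2: Σ corner-gray over 3 cells = 1845  → 1.1246
row 3: Σ corner-gray over 3 cells = 1528  → 0.9314
row 4: Σ corner-gray over 3 cells = 1255  → 0.7650
row 5: Σ corner-gray over 3 cells = 1730  → 1.0545
Σ rows: total corner-gray = 9814  → 5.9820 mm³

5.982


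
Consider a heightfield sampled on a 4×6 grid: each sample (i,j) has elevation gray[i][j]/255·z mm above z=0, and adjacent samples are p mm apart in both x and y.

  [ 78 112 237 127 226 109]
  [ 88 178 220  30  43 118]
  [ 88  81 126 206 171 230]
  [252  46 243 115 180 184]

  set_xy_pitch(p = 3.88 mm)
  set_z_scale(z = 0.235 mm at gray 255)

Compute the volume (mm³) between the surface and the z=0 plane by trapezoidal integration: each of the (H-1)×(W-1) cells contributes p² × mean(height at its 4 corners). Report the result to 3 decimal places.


29.353

height_mm = gray/255 × 0.235; cell vol = 3.88² × mean(4 corners)
unit = 3.88² × 0.235 / (4×255) = 0.00346842 mm³ per gray-sum
row 0: Σ corner-gray over 5 cells = 2739  → 9.5000
row 1: Σ corner-gray over 5 cells = 2634  → 9.1358
row 2: Σ corner-gray over 5 cells = 3090  → 10.7174
Σ rows: total corner-gray = 8463  → 29.3532 mm³


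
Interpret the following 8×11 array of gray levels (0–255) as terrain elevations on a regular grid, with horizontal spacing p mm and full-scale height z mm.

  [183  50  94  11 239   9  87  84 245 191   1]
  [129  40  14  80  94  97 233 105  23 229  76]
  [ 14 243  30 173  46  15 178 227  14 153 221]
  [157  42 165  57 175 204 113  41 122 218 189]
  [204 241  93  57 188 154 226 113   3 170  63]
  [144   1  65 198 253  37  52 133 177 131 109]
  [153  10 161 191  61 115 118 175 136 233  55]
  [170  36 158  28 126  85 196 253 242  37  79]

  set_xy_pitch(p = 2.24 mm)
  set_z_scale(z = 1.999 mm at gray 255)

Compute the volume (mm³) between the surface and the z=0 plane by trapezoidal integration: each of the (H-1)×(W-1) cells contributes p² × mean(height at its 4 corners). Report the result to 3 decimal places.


height_mm = gray/255 × 1.999; cell vol = 2.24² × mean(4 corners)
unit = 2.24² × 1.999 / (4×255) = 0.00983351 mm³ per gray-sum
row 0: Σ corner-gray over 10 cells = 4239  → 41.6843
row 1: Σ corner-gray over 10 cells = 4428  → 43.5428
row 2: Σ corner-gray over 10 cells = 5013  → 49.2954
row 3: Σ corner-gray over 10 cells = 5377  → 52.8748
row 4: Σ corner-gray over 10 cells = 5104  → 50.1902
row 5: Σ corner-gray over 10 cells = 4955  → 48.7251
row 6: Σ corner-gray over 10 cells = 5179  → 50.9278
Σ rows: total corner-gray = 34295  → 337.2403 mm³

337.240


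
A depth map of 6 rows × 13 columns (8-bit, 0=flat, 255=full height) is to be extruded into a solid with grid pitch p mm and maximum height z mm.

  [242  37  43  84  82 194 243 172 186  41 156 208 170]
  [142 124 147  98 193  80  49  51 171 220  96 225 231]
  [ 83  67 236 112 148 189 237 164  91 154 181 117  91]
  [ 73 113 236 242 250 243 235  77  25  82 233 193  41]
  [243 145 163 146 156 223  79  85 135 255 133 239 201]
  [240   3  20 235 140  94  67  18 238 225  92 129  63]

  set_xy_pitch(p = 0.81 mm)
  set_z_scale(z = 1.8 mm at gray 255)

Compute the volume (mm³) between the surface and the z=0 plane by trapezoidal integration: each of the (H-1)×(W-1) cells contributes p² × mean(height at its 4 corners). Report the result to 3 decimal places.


41.324

height_mm = gray/255 × 1.8; cell vol = 0.81² × mean(4 corners)
unit = 0.81² × 1.8 / (4×255) = 0.00115782 mm³ per gray-sum
row 0: Σ corner-gray over 12 cells = 6585  → 7.6243
row 1: Σ corner-gray over 12 cells = 6847  → 7.9276
row 2: Σ corner-gray over 12 cells = 7538  → 8.7277
row 3: Σ corner-gray over 12 cells = 7934  → 9.1862
row 4: Σ corner-gray over 12 cells = 6787  → 7.8581
Σ rows: total corner-gray = 35691  → 41.3239 mm³


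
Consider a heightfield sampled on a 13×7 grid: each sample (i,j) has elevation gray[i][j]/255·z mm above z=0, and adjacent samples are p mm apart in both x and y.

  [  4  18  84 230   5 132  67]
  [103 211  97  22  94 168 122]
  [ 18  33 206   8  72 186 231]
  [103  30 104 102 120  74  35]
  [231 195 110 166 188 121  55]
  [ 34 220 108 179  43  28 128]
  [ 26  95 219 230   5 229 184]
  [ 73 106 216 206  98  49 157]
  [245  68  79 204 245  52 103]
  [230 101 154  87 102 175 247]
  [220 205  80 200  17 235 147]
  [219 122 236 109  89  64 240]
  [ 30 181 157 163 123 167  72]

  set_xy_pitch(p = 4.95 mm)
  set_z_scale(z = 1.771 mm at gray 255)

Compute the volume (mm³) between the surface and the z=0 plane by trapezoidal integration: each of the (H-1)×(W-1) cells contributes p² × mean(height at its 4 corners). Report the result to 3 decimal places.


height_mm = gray/255 × 1.771; cell vol = 4.95² × mean(4 corners)
unit = 4.95² × 1.771 / (4×255) = 0.0425431 mm³ per gray-sum
row 0: Σ corner-gray over 6 cells = 2418  → 102.8691
row 1: Σ corner-gray over 6 cells = 2668  → 113.5049
row 2: Σ corner-gray over 6 cells = 2257  → 96.0197
row 3: Σ corner-gray over 6 cells = 2844  → 120.9925
row 4: Σ corner-gray over 6 cells = 3164  → 134.6063
row 5: Σ corner-gray over 6 cells = 3084  → 131.2028
row 6: Σ corner-gray over 6 cells = 3346  → 142.3491
row 7: Σ corner-gray over 6 cells = 3224  → 137.1588
row 8: Σ corner-gray over 6 cells = 3359  → 142.9022
row 9: Σ corner-gray over 6 cells = 3556  → 151.2831
row 10: Σ corner-gray over 6 cells = 3540  → 150.6025
row 11: Σ corner-gray over 6 cells = 3383  → 143.9232
Σ rows: total corner-gray = 36843  → 1567.4142 mm³

1567.414


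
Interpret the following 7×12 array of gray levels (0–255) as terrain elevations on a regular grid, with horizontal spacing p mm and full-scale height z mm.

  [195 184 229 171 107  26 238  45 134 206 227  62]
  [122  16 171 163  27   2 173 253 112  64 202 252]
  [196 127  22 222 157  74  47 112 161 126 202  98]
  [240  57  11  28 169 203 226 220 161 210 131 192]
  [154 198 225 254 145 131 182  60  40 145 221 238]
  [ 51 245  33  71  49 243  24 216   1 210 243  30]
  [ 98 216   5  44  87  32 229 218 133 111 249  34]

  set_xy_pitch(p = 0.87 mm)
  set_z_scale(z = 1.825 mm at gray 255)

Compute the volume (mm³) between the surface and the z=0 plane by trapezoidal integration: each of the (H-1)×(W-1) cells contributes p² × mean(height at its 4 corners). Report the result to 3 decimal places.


49.372

height_mm = gray/255 × 1.825; cell vol = 0.87² × mean(4 corners)
unit = 0.87² × 1.825 / (4×255) = 0.00135426 mm³ per gray-sum
row 0: Σ corner-gray over 11 cells = 6131  → 8.3030
row 1: Σ corner-gray over 11 cells = 5534  → 7.4945
row 2: Σ corner-gray over 11 cells = 6058  → 8.2041
row 3: Σ corner-gray over 11 cells = 6858  → 9.2875
row 4: Σ corner-gray over 11 cells = 6345  → 8.5928
row 5: Σ corner-gray over 11 cells = 5531  → 7.4904
Σ rows: total corner-gray = 36457  → 49.3722 mm³
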